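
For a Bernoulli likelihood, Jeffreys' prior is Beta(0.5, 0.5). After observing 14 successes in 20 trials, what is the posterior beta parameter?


Jeffreys' prior for Bernoulli is Beta(0.5, 0.5).
Posterior is Beta(0.5 + k, 0.5 + n - k).
Posterior beta = 0.5 + (n - k) = 0.5 + 6 = 6.5

6.5


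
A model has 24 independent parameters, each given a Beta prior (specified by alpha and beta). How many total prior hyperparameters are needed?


Each Beta prior needs 2 hyperparameters (alpha and beta).
Total = 2 * 24 = 48

48


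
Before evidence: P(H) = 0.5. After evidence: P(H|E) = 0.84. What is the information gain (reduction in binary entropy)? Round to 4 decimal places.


Prior entropy = 1.0
Posterior entropy = 0.6343
Information gain = 1.0 - 0.6343 = 0.3657

0.3657


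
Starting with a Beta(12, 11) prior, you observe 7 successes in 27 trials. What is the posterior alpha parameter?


For a Beta-Binomial conjugate model:
Posterior alpha = prior alpha + number of successes
= 12 + 7 = 19

19


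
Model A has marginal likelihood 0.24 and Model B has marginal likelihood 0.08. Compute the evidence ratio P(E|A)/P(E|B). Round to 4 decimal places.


Evidence ratio = P(E|A) / P(E|B)
= 0.24 / 0.08
= 3.0

3.0


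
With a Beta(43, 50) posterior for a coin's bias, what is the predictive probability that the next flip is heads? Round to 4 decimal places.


The predictive probability equals the posterior mean.
P(next = heads) = alpha / (alpha + beta)
= 43 / 93 = 0.4624

0.4624


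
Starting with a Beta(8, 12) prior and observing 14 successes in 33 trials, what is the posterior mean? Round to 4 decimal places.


Posterior parameters: alpha = 8 + 14 = 22
beta = 12 + 19 = 31
Posterior mean = alpha / (alpha + beta) = 22 / 53
= 0.4151

0.4151


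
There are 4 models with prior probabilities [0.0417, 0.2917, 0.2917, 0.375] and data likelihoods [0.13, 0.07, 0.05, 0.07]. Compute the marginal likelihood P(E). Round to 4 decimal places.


P(E) = sum over models of P(M_i) * P(E|M_i)
= 0.0417*0.13 + 0.2917*0.07 + 0.2917*0.05 + 0.375*0.07
= 0.0667

0.0667


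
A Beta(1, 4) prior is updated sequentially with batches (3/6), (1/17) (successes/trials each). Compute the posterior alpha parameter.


Sequential conjugate updating is equivalent to a single batch update.
Total successes across all batches = 4
alpha_posterior = alpha_prior + total_successes = 1 + 4
= 5

5


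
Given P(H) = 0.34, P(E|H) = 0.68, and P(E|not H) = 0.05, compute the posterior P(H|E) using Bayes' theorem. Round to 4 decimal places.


By Bayes' theorem: P(H|E) = P(E|H)*P(H) / P(E)
P(E) = P(E|H)*P(H) + P(E|not H)*P(not H)
P(E) = 0.68*0.34 + 0.05*0.66 = 0.2642
P(H|E) = 0.68*0.34 / 0.2642 = 0.8751

0.8751


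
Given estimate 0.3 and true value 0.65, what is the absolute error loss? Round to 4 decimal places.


Absolute error = |estimate - true|
= |-0.35| = 0.35

0.35


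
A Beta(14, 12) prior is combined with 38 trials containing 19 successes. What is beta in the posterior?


In conjugate updating:
beta_posterior = beta_prior + (n - k)
= 12 + (38 - 19)
= 12 + 19 = 31

31


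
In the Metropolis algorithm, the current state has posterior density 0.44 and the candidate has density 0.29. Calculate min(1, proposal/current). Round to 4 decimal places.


Ratio = 0.29/0.44 = 0.6591
Acceptance probability = min(1, 0.6591)
= 0.6591

0.6591


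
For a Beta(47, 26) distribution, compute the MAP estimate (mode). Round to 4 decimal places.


MAP = mode = (a-1)/(a+b-2)
= (47-1)/(47+26-2)
= 46/71 = 0.6479

0.6479


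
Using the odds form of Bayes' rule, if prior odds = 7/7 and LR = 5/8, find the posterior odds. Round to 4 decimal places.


Bayes' rule in odds form: posterior odds = prior odds * LR
= (7 * 5) / (7 * 8)
= 35/56 = 0.625

0.625


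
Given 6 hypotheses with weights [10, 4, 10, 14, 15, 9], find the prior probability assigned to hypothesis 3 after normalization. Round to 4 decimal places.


To normalize, divide each weight by the sum of all weights.
Sum = 62
Prior(H3) = 10/62 = 0.1613

0.1613


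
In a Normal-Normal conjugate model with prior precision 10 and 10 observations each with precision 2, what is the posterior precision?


Posterior precision = prior precision + n * observation precision
= 10 + 10 * 2
= 10 + 20 = 30

30


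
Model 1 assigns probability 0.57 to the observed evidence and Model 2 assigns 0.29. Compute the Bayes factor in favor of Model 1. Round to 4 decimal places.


BF = P(data|M1) / P(data|M2)
= 0.57 / 0.29 = 1.9655

1.9655


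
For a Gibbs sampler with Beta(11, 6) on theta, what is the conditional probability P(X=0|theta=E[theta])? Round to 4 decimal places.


E[theta] = 11/(11+6) = 0.6471
P(X=0|theta) = 1 - theta = 0.3529

0.3529


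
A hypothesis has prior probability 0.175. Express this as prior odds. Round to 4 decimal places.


Odds = P(H) / P(not H) = 0.175 / 0.825
= 0.2121

0.2121


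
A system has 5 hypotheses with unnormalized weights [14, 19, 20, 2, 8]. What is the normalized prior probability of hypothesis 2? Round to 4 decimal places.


The normalized prior is the weight divided by the total.
Total weight = 63
P(H2) = 19 / 63 = 0.3016

0.3016


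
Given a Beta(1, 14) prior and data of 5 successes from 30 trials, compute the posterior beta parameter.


Number of failures = 30 - 5 = 25
Posterior beta = 14 + 25 = 39

39


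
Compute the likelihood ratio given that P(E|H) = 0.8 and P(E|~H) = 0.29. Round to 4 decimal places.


LR = P(E|H) / P(E|~H)
= 0.8 / 0.29 = 2.7586

2.7586


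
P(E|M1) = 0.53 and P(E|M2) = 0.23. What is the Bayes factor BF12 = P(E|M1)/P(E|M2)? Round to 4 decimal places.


Bayes factor BF12 = P(E|M1) / P(E|M2)
= 0.53 / 0.23
= 2.3043

2.3043


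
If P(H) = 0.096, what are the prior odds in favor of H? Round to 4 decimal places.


Prior odds = P(H) / (1 - P(H))
= 0.096 / 0.904
= 0.1062

0.1062


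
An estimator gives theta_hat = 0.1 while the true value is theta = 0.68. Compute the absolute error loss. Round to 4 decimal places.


The absolute error loss is |theta_hat - theta|
= |0.1 - 0.68|
= 0.58

0.58


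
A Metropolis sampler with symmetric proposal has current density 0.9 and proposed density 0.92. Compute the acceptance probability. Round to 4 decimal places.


For symmetric proposals, acceptance = min(1, pi(x*)/pi(x))
= min(1, 0.92/0.9)
= min(1, 1.0222) = 1.0

1.0


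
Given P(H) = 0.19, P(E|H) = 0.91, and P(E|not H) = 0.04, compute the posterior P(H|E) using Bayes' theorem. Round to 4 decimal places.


By Bayes' theorem: P(H|E) = P(E|H)*P(H) / P(E)
P(E) = P(E|H)*P(H) + P(E|not H)*P(not H)
P(E) = 0.91*0.19 + 0.04*0.81 = 0.2053
P(H|E) = 0.91*0.19 / 0.2053 = 0.8422

0.8422


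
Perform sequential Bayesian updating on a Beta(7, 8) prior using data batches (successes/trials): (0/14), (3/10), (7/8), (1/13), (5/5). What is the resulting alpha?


Accumulate successes: 16
Posterior alpha = prior alpha + sum of successes
= 7 + 16 = 23

23


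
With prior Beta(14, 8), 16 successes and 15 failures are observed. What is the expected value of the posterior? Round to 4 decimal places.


Posterior = Beta(30, 23)
E[theta] = alpha/(alpha+beta)
= 30/53 = 0.566

0.566


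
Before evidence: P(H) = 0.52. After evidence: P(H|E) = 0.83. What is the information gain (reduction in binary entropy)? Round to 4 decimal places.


Prior entropy = 0.9988
Posterior entropy = 0.6577
Information gain = 0.9988 - 0.6577 = 0.3411

0.3411


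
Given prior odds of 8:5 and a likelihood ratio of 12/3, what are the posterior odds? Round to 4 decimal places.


Posterior odds = prior odds * LR
Prior odds = 8/5 = 1.6
LR = 12/3 = 4.0
Posterior odds = 1.6 * 4.0 = 6.4

6.4


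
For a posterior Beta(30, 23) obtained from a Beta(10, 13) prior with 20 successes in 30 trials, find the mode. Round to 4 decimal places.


Mode = (alpha - 1) / (alpha + beta - 2)
= 29 / 51
= 0.5686

0.5686


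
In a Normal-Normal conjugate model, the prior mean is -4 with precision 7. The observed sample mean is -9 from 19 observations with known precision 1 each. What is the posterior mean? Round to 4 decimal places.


Posterior precision = tau0 + n*tau = 7 + 19*1 = 26
Posterior mean = (tau0*mu0 + n*tau*xbar) / posterior_precision
= (7*-4 + 19*1*-9) / 26
= -199 / 26 = -7.6538

-7.6538


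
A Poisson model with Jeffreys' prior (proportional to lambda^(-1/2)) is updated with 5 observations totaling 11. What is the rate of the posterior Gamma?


Posterior = Gamma(0.5 + S, n)
= Gamma(0.5 + 11, 5)
Posterior rate = 0 + n = 5

5.0


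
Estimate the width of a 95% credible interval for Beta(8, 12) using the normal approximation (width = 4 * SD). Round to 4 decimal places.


For Beta(a,b): Var = ab/((a+b)^2(a+b+1))
Var = 0.0114, SD = 0.1069
Approximate 95% CI width = 4 * 0.1069 = 0.4276

0.4276


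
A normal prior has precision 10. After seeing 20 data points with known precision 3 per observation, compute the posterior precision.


In the conjugate normal model, precisions add:
tau_posterior = tau_prior + n * tau_data
= 10 + 20*3 = 70

70


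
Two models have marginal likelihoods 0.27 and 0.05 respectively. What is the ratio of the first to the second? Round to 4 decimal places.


Evidence ratio = 0.27 / 0.05
= 5.4

5.4


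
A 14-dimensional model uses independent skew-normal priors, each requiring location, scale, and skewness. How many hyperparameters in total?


Per parameter: 3 (location, scale, and skewness).
Total = 14 * 3 = 42

42


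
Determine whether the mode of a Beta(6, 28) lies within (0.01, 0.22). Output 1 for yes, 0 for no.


First find the mode: (a-1)/(a+b-2) = 0.1562
Is 0.1562 in (0.01, 0.22)? 1

1


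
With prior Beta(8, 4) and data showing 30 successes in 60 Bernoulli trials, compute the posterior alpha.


Conjugate update: alpha_posterior = alpha_prior + k
= 8 + 30 = 38

38


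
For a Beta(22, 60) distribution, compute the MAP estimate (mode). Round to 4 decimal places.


MAP = mode = (a-1)/(a+b-2)
= (22-1)/(22+60-2)
= 21/80 = 0.2625

0.2625


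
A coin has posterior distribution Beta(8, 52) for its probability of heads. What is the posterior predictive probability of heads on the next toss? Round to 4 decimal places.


Posterior predictive = E[theta] = alpha/(alpha+beta)
= 8/60
= 0.1333

0.1333


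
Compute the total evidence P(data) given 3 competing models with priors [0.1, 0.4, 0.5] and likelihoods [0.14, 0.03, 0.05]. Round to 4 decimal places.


Marginal likelihood = sum P(model_i) * P(data|model_i)
Model 1: 0.1 * 0.14 = 0.014
Model 2: 0.4 * 0.03 = 0.012
Model 3: 0.5 * 0.05 = 0.025
Total = 0.051

0.051


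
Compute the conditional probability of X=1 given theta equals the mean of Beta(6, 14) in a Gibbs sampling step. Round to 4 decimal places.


Mean of Beta(6, 14) = 0.3
P(X=1 | theta=0.3) = 0.3

0.3


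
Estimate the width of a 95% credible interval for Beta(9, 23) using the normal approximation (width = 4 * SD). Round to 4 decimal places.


For Beta(a,b): Var = ab/((a+b)^2(a+b+1))
Var = 0.0061, SD = 0.0783
Approximate 95% CI width = 4 * 0.0783 = 0.3131

0.3131


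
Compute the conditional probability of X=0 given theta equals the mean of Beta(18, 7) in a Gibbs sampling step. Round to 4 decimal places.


Mean of Beta(18, 7) = 0.72
P(X=0 | theta=0.72) = 0.28

0.28


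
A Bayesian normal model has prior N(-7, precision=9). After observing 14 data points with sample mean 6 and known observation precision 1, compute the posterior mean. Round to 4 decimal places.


Posterior mean = (prior_precision * prior_mean + n * data_precision * data_mean) / (prior_precision + n * data_precision)
Numerator = 9*-7 + 14*1*6 = 21
Denominator = 9 + 14*1 = 23
Posterior mean = 0.913

0.913


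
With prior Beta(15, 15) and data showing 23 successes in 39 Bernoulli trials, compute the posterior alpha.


Conjugate update: alpha_posterior = alpha_prior + k
= 15 + 23 = 38

38


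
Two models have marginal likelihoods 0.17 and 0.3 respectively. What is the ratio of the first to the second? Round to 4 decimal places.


Evidence ratio = 0.17 / 0.3
= 0.5667

0.5667


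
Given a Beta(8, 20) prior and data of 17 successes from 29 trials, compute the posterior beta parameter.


Number of failures = 29 - 17 = 12
Posterior beta = 20 + 12 = 32

32


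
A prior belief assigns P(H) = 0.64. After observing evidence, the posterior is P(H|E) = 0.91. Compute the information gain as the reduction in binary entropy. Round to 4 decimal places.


H(prior) = -0.64*log2(0.64) - 0.36*log2(0.36)
= 0.9427
H(post) = -0.91*log2(0.91) - 0.09*log2(0.09)
= 0.4365
IG = 0.9427 - 0.4365 = 0.5062

0.5062


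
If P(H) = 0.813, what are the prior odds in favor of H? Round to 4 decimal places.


Prior odds = P(H) / (1 - P(H))
= 0.813 / 0.187
= 4.3476

4.3476


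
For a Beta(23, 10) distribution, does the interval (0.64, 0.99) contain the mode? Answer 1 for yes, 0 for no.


Mode of Beta(a,b) = (a-1)/(a+b-2)
= (23-1)/(23+10-2) = 0.7097
Check: 0.64 <= 0.7097 <= 0.99?
Result: 1

1


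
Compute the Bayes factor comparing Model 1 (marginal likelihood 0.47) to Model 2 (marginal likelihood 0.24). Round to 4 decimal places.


BF12 = marginal likelihood of M1 / marginal likelihood of M2
= 0.47/0.24
= 1.9583

1.9583


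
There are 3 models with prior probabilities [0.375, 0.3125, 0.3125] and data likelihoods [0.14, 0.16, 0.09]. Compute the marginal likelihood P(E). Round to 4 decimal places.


P(E) = sum over models of P(M_i) * P(E|M_i)
= 0.375*0.14 + 0.3125*0.16 + 0.3125*0.09
= 0.1306

0.1306


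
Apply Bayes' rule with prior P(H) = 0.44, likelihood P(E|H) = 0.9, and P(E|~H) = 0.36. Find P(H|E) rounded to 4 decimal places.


Step 1: Compute marginal P(E) = P(E|H)P(H) + P(E|~H)P(~H)
= 0.9*0.44 + 0.36*0.56 = 0.5976
Step 2: P(H|E) = P(E|H)P(H)/P(E) = 0.396/0.5976
= 0.6627

0.6627


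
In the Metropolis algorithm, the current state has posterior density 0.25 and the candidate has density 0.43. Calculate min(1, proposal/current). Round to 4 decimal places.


Ratio = 0.43/0.25 = 1.72
Acceptance probability = min(1, 1.72)
= 1.0

1.0


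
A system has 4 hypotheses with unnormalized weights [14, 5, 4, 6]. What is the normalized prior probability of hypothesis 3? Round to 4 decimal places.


The normalized prior is the weight divided by the total.
Total weight = 29
P(H3) = 4 / 29 = 0.1379

0.1379


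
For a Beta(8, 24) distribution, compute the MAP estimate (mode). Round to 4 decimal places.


MAP = mode = (a-1)/(a+b-2)
= (8-1)/(8+24-2)
= 7/30 = 0.2333

0.2333


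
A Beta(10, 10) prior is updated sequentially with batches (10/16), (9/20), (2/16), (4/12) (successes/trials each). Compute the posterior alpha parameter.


Sequential conjugate updating is equivalent to a single batch update.
Total successes across all batches = 25
alpha_posterior = alpha_prior + total_successes = 10 + 25
= 35

35


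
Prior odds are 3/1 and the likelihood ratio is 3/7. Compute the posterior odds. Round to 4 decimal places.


Posterior odds = prior odds * likelihood ratio
= (3/1) * (3/7)
= 9 / 7
= 1.2857

1.2857


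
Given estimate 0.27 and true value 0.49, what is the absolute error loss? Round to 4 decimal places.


Absolute error = |estimate - true|
= |-0.22| = 0.22

0.22


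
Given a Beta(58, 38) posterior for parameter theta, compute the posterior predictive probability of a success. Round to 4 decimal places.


For a Beta-Bernoulli model, the predictive probability is the mean:
P(success) = 58/(58+38) = 58/96 = 0.6042

0.6042


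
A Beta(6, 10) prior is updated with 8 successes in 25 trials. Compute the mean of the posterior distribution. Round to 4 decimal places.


After update: Beta(14, 27)
Mean = 14 / (14 + 27) = 14 / 41
= 0.3415

0.3415


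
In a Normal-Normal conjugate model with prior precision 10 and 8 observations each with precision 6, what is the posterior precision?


Posterior precision = prior precision + n * observation precision
= 10 + 8 * 6
= 10 + 48 = 58

58


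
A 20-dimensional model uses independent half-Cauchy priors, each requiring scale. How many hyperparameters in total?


Per parameter: 1 (scale).
Total = 20 * 1 = 20

20


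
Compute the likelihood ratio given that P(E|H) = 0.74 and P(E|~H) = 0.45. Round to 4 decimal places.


LR = P(E|H) / P(E|~H)
= 0.74 / 0.45 = 1.6444

1.6444


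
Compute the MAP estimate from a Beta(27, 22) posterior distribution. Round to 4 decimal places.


MAP = mode of Beta distribution
= (alpha - 1)/(alpha + beta - 2)
= (27-1)/(27+22-2)
= 26/47 = 0.5532

0.5532


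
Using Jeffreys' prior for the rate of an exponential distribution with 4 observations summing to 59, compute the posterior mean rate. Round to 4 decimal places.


Jeffreys' prior leads to posterior Gamma(4, 59).
Mean = 4/59 = 0.0678

0.0678


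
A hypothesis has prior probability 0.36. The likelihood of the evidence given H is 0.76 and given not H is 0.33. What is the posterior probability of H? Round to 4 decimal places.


Using Bayes' theorem:
P(E) = 0.36 * 0.76 + 0.64 * 0.33
P(E) = 0.4848
P(H|E) = (0.36 * 0.76) / 0.4848 = 0.5644

0.5644


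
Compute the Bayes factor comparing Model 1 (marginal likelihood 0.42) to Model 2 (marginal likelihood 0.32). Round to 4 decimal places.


BF12 = marginal likelihood of M1 / marginal likelihood of M2
= 0.42/0.32
= 1.3125

1.3125


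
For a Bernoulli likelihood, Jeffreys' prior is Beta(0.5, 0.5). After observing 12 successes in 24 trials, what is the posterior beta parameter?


Jeffreys' prior for Bernoulli is Beta(0.5, 0.5).
Posterior is Beta(0.5 + k, 0.5 + n - k).
Posterior beta = 0.5 + (n - k) = 0.5 + 12 = 12.5

12.5


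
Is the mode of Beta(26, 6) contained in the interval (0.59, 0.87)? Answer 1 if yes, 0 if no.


Mode = (a-1)/(a+b-2) = 25/30 = 0.8333
Interval: (0.59, 0.87)
Contains mode? 1

1


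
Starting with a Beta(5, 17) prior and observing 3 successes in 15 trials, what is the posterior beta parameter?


Posterior beta = prior beta + failures
Failures = 15 - 3 = 12
beta_post = 17 + 12 = 29

29


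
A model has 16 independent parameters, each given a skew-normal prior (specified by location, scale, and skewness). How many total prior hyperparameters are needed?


Each skew-normal prior needs 3 hyperparameters (location, scale, and skewness).
Total = 3 * 16 = 48

48


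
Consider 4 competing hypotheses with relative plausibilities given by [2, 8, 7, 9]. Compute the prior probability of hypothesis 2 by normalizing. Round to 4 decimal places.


Sum of weights = 2 + 8 + 7 + 9 = 26
Normalized prior for H2 = 8 / 26
= 0.3077

0.3077


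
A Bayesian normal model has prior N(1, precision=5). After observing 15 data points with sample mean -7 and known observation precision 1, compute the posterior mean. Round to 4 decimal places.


Posterior mean = (prior_precision * prior_mean + n * data_precision * data_mean) / (prior_precision + n * data_precision)
Numerator = 5*1 + 15*1*-7 = -100
Denominator = 5 + 15*1 = 20
Posterior mean = -5.0

-5.0


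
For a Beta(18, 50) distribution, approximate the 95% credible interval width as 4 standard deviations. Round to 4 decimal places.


Variance of Beta(a,b) = ab / ((a+b)^2 * (a+b+1))
= 18*50 / ((68)^2 * 69)
= 0.0028
SD = sqrt(0.0028) = 0.0531
Width = 4 * SD = 0.2124

0.2124


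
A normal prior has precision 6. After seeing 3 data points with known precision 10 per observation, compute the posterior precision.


In the conjugate normal model, precisions add:
tau_posterior = tau_prior + n * tau_data
= 6 + 3*10 = 36

36


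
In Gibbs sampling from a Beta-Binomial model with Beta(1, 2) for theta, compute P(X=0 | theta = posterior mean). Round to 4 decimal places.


Posterior mean = alpha/(alpha+beta) = 1/3 = 0.3333
P(X=0|theta=mean) = 1 - theta = 0.6667

0.6667


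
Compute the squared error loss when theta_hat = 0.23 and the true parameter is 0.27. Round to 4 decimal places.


L = (theta_hat - theta_true)^2
= (0.23 - 0.27)^2
= -0.04^2 = 0.0016

0.0016


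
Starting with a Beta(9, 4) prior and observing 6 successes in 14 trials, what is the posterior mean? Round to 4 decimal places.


Posterior parameters: alpha = 9 + 6 = 15
beta = 4 + 8 = 12
Posterior mean = alpha / (alpha + beta) = 15 / 27
= 0.5556

0.5556


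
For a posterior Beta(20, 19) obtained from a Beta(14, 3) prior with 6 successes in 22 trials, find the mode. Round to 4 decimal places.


Mode = (alpha - 1) / (alpha + beta - 2)
= 19 / 37
= 0.5135

0.5135


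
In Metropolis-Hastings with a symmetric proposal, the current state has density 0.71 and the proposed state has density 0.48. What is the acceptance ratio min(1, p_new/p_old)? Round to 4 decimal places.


Ratio = p_new / p_old = 0.48 / 0.71 = 0.6761
Acceptance = min(1, 0.6761) = 0.6761

0.6761


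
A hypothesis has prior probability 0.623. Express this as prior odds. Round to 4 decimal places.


Odds = P(H) / P(not H) = 0.623 / 0.377
= 1.6525

1.6525


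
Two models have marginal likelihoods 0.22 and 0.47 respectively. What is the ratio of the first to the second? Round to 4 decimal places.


Evidence ratio = 0.22 / 0.47
= 0.4681

0.4681


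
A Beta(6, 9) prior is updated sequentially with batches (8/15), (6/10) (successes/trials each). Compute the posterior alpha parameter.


Sequential conjugate updating is equivalent to a single batch update.
Total successes across all batches = 14
alpha_posterior = alpha_prior + total_successes = 6 + 14
= 20

20


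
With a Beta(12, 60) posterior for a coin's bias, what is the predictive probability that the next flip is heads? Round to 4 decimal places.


The predictive probability equals the posterior mean.
P(next = heads) = alpha / (alpha + beta)
= 12 / 72 = 0.1667

0.1667


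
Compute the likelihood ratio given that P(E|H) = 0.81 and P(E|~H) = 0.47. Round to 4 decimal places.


LR = P(E|H) / P(E|~H)
= 0.81 / 0.47 = 1.7234

1.7234


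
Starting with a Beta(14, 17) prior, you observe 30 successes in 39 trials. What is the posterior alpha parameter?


For a Beta-Binomial conjugate model:
Posterior alpha = prior alpha + number of successes
= 14 + 30 = 44

44


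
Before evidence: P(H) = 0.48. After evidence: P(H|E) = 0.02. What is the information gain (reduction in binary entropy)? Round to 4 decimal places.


Prior entropy = 0.9988
Posterior entropy = 0.1414
Information gain = 0.9988 - 0.1414 = 0.8574

0.8574


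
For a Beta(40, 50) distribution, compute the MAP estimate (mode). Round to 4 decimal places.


MAP = mode = (a-1)/(a+b-2)
= (40-1)/(40+50-2)
= 39/88 = 0.4432

0.4432


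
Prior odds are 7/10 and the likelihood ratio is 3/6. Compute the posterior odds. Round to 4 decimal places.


Posterior odds = prior odds * likelihood ratio
= (7/10) * (3/6)
= 21 / 60
= 0.35

0.35


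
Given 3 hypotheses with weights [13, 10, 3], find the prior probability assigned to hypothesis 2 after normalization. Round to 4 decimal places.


To normalize, divide each weight by the sum of all weights.
Sum = 26
Prior(H2) = 10/26 = 0.3846

0.3846


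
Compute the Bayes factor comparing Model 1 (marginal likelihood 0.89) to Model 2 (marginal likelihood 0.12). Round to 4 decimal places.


BF12 = marginal likelihood of M1 / marginal likelihood of M2
= 0.89/0.12
= 7.4167

7.4167


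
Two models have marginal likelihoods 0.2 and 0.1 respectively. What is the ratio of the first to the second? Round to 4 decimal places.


Evidence ratio = 0.2 / 0.1
= 2.0

2.0


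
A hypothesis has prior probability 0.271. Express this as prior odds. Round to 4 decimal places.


Odds = P(H) / P(not H) = 0.271 / 0.729
= 0.3717

0.3717


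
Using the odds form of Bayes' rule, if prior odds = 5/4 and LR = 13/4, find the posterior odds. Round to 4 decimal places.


Bayes' rule in odds form: posterior odds = prior odds * LR
= (5 * 13) / (4 * 4)
= 65/16 = 4.0625

4.0625


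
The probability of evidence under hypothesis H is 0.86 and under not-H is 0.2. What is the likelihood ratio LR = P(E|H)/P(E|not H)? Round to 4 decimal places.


LR = 0.86 / 0.2
= 4.3

4.3


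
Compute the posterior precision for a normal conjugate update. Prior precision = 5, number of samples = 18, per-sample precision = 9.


tau_post = tau_0 + n * tau
= 5 + 18 * 9 = 167

167


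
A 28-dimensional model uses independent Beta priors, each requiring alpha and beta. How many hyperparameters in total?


Per parameter: 2 (alpha and beta).
Total = 28 * 2 = 56

56


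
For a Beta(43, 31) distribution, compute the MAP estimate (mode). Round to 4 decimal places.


MAP = mode = (a-1)/(a+b-2)
= (43-1)/(43+31-2)
= 42/72 = 0.5833

0.5833


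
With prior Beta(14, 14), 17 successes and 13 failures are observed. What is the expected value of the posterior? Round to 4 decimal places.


Posterior = Beta(31, 27)
E[theta] = alpha/(alpha+beta)
= 31/58 = 0.5345

0.5345


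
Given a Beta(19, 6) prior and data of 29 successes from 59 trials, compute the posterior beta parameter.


Number of failures = 59 - 29 = 30
Posterior beta = 6 + 30 = 36

36


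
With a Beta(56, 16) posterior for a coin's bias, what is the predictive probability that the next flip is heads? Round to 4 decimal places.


The predictive probability equals the posterior mean.
P(next = heads) = alpha / (alpha + beta)
= 56 / 72 = 0.7778

0.7778


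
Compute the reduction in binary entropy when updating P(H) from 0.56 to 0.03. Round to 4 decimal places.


H_before = -p*log2(p) - (1-p)*log2(1-p) for p=0.56: 0.9896
H_after for p=0.03: 0.1944
Reduction = 0.9896 - 0.1944 = 0.7952

0.7952


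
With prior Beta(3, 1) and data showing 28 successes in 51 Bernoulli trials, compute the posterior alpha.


Conjugate update: alpha_posterior = alpha_prior + k
= 3 + 28 = 31

31


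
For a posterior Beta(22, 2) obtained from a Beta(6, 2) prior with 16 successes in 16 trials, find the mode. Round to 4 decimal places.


Mode = (alpha - 1) / (alpha + beta - 2)
= 21 / 22
= 0.9545

0.9545


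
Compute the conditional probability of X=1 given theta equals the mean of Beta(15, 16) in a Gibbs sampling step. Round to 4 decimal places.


Mean of Beta(15, 16) = 0.4839
P(X=1 | theta=0.4839) = 0.4839

0.4839


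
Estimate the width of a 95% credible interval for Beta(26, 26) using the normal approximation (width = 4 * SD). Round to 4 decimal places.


For Beta(a,b): Var = ab/((a+b)^2(a+b+1))
Var = 0.0047, SD = 0.0687
Approximate 95% CI width = 4 * 0.0687 = 0.2747

0.2747


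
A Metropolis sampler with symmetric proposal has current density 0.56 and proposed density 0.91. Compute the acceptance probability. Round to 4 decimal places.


For symmetric proposals, acceptance = min(1, pi(x*)/pi(x))
= min(1, 0.91/0.56)
= min(1, 1.625) = 1.0

1.0


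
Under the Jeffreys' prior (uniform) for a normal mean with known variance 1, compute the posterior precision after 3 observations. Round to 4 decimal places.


Prior precision = 0 (flat prior).
Post. prec. = 0 + n/var = 3/1 = 3.0

3.0


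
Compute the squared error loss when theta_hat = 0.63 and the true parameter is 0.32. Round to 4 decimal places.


L = (theta_hat - theta_true)^2
= (0.63 - 0.32)^2
= 0.31^2 = 0.0961

0.0961


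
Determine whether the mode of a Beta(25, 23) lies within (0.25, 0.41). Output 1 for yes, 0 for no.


First find the mode: (a-1)/(a+b-2) = 0.5217
Is 0.5217 in (0.25, 0.41)? 0

0


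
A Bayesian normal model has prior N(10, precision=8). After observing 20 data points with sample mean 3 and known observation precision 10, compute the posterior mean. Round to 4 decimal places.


Posterior mean = (prior_precision * prior_mean + n * data_precision * data_mean) / (prior_precision + n * data_precision)
Numerator = 8*10 + 20*10*3 = 680
Denominator = 8 + 20*10 = 208
Posterior mean = 3.2692

3.2692


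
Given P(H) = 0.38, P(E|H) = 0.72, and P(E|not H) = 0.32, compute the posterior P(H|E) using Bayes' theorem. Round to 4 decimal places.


By Bayes' theorem: P(H|E) = P(E|H)*P(H) / P(E)
P(E) = P(E|H)*P(H) + P(E|not H)*P(not H)
P(E) = 0.72*0.38 + 0.32*0.62 = 0.472
P(H|E) = 0.72*0.38 / 0.472 = 0.5797

0.5797


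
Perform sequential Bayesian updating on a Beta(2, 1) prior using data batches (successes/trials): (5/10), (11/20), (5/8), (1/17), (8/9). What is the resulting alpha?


Accumulate successes: 30
Posterior alpha = prior alpha + sum of successes
= 2 + 30 = 32

32


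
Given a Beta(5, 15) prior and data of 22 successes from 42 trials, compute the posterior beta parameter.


Number of failures = 42 - 22 = 20
Posterior beta = 15 + 20 = 35

35


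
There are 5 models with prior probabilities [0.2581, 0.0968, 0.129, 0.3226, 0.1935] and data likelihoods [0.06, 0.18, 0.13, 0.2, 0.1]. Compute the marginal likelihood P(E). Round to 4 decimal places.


P(E) = sum over models of P(M_i) * P(E|M_i)
= 0.2581*0.06 + 0.0968*0.18 + 0.129*0.13 + 0.3226*0.2 + 0.1935*0.1
= 0.1336

0.1336


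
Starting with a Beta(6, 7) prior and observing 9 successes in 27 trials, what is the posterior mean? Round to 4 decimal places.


Posterior parameters: alpha = 6 + 9 = 15
beta = 7 + 18 = 25
Posterior mean = alpha / (alpha + beta) = 15 / 40
= 0.375

0.375


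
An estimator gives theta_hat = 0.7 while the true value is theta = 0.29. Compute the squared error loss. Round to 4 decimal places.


The squared error loss is (theta_hat - theta)^2
= (0.7 - 0.29)^2
= (0.41)^2 = 0.1681

0.1681


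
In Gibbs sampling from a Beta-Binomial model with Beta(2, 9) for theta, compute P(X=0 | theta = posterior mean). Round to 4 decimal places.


Posterior mean = alpha/(alpha+beta) = 2/11 = 0.1818
P(X=0|theta=mean) = 1 - theta = 0.8182

0.8182


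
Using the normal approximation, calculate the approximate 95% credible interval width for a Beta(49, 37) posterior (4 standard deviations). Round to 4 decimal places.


Var(Beta) = 49*37/(86^2 * 87) = 0.0028
SD = 0.0531
Width ~ 4*SD = 0.2123

0.2123


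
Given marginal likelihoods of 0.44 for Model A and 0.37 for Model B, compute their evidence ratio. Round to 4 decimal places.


Ratio = ML(A) / ML(B) = 0.44/0.37
= 1.1892

1.1892


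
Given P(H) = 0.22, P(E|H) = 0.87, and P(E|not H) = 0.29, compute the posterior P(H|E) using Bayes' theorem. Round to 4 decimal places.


By Bayes' theorem: P(H|E) = P(E|H)*P(H) / P(E)
P(E) = P(E|H)*P(H) + P(E|not H)*P(not H)
P(E) = 0.87*0.22 + 0.29*0.78 = 0.4176
P(H|E) = 0.87*0.22 / 0.4176 = 0.4583

0.4583


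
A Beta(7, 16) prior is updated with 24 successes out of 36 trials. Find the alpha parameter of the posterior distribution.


In the Beta-Binomial conjugate update:
alpha_post = alpha_prior + successes
= 7 + 24
= 31

31


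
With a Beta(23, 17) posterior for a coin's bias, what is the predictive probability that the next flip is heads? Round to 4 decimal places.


The predictive probability equals the posterior mean.
P(next = heads) = alpha / (alpha + beta)
= 23 / 40 = 0.575

0.575


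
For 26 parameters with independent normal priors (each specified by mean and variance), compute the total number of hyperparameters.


A normal prior has 2 hyperparameters per parameter.
Total = 26 * 2 = 52

52


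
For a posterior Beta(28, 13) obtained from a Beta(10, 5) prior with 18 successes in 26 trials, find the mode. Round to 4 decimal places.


Mode = (alpha - 1) / (alpha + beta - 2)
= 27 / 39
= 0.6923

0.6923


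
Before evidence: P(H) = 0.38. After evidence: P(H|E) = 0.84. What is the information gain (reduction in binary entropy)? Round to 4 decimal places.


Prior entropy = 0.958
Posterior entropy = 0.6343
Information gain = 0.958 - 0.6343 = 0.3237

0.3237


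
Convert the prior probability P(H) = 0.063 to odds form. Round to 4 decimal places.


P(not H) = 1 - 0.063 = 0.937
Odds = 0.063 / 0.937 = 0.0672

0.0672


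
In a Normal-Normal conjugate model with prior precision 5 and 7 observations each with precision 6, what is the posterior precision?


Posterior precision = prior precision + n * observation precision
= 5 + 7 * 6
= 5 + 42 = 47

47


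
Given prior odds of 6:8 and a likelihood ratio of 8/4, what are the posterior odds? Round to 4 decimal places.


Posterior odds = prior odds * LR
Prior odds = 6/8 = 0.75
LR = 8/4 = 2.0
Posterior odds = 0.75 * 2.0 = 1.5

1.5


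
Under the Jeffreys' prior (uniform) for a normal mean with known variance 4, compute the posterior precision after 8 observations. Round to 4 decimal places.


Prior precision = 0 (flat prior).
Post. prec. = 0 + n/var = 8/4 = 2.0

2.0


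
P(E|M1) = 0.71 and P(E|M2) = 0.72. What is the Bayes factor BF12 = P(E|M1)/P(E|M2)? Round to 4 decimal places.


Bayes factor BF12 = P(E|M1) / P(E|M2)
= 0.71 / 0.72
= 0.9861

0.9861


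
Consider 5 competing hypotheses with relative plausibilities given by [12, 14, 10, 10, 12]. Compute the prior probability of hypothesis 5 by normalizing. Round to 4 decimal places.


Sum of weights = 12 + 14 + 10 + 10 + 12 = 58
Normalized prior for H5 = 12 / 58
= 0.2069

0.2069


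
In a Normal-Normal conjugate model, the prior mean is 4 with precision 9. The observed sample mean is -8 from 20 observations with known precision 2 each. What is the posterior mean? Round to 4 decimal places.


Posterior precision = tau0 + n*tau = 9 + 20*2 = 49
Posterior mean = (tau0*mu0 + n*tau*xbar) / posterior_precision
= (9*4 + 20*2*-8) / 49
= -284 / 49 = -5.7959

-5.7959


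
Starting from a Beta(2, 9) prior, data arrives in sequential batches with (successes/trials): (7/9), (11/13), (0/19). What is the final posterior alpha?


In sequential Bayesian updating, we sum all successes.
Total successes = 18
Final alpha = 2 + 18 = 20

20


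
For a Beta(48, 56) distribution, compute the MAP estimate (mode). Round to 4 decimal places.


MAP = mode = (a-1)/(a+b-2)
= (48-1)/(48+56-2)
= 47/102 = 0.4608

0.4608


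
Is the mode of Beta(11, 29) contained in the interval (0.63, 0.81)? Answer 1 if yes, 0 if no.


Mode = (a-1)/(a+b-2) = 10/38 = 0.2632
Interval: (0.63, 0.81)
Contains mode? 0

0


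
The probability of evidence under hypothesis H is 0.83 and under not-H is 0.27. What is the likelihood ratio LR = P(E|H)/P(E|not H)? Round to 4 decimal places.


LR = 0.83 / 0.27
= 3.0741

3.0741


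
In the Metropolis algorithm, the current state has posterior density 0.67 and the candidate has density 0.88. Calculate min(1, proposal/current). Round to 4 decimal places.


Ratio = 0.88/0.67 = 1.3134
Acceptance probability = min(1, 1.3134)
= 1.0

1.0


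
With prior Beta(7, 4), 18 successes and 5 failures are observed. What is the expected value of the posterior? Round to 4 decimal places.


Posterior = Beta(25, 9)
E[theta] = alpha/(alpha+beta)
= 25/34 = 0.7353

0.7353


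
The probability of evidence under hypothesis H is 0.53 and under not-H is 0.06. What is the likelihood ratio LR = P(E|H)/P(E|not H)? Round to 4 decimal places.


LR = 0.53 / 0.06
= 8.8333

8.8333


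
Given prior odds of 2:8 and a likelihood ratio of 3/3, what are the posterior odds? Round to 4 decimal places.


Posterior odds = prior odds * LR
Prior odds = 2/8 = 0.25
LR = 3/3 = 1.0
Posterior odds = 0.25 * 1.0 = 0.25

0.25


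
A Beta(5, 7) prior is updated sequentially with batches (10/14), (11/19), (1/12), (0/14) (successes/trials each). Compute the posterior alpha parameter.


Sequential conjugate updating is equivalent to a single batch update.
Total successes across all batches = 22
alpha_posterior = alpha_prior + total_successes = 5 + 22
= 27

27


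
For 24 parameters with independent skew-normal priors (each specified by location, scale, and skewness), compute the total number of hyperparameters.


A skew-normal prior has 3 hyperparameters per parameter.
Total = 24 * 3 = 72

72


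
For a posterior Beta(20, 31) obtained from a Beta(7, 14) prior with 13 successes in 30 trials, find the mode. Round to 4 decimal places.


Mode = (alpha - 1) / (alpha + beta - 2)
= 19 / 49
= 0.3878

0.3878


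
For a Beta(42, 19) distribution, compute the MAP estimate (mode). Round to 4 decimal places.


MAP = mode = (a-1)/(a+b-2)
= (42-1)/(42+19-2)
= 41/59 = 0.6949

0.6949


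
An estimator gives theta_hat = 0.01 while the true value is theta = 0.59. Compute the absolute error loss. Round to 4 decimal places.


The absolute error loss is |theta_hat - theta|
= |0.01 - 0.59|
= 0.58

0.58


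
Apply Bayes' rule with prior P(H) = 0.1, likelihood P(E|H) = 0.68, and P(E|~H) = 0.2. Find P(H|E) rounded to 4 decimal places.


Step 1: Compute marginal P(E) = P(E|H)P(H) + P(E|~H)P(~H)
= 0.68*0.1 + 0.2*0.9 = 0.248
Step 2: P(H|E) = P(E|H)P(H)/P(E) = 0.068/0.248
= 0.2742

0.2742


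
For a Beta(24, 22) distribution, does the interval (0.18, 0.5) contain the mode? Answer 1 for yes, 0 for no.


Mode of Beta(a,b) = (a-1)/(a+b-2)
= (24-1)/(24+22-2) = 0.5227
Check: 0.18 <= 0.5227 <= 0.5?
Result: 0

0


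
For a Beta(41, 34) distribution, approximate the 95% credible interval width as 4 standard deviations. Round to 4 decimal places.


Variance of Beta(a,b) = ab / ((a+b)^2 * (a+b+1))
= 41*34 / ((75)^2 * 76)
= 0.0033
SD = sqrt(0.0033) = 0.0571
Width = 4 * SD = 0.2284

0.2284


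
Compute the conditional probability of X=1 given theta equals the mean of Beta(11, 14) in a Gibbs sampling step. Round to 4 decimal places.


Mean of Beta(11, 14) = 0.44
P(X=1 | theta=0.44) = 0.44

0.44


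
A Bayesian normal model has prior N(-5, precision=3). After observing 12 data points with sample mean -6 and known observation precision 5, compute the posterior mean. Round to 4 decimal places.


Posterior mean = (prior_precision * prior_mean + n * data_precision * data_mean) / (prior_precision + n * data_precision)
Numerator = 3*-5 + 12*5*-6 = -375
Denominator = 3 + 12*5 = 63
Posterior mean = -5.9524

-5.9524


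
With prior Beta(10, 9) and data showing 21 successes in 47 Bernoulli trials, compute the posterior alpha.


Conjugate update: alpha_posterior = alpha_prior + k
= 10 + 21 = 31

31


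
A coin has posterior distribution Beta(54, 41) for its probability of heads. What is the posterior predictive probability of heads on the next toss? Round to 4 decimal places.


Posterior predictive = E[theta] = alpha/(alpha+beta)
= 54/95
= 0.5684

0.5684


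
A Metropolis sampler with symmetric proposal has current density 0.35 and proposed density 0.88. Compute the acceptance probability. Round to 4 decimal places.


For symmetric proposals, acceptance = min(1, pi(x*)/pi(x))
= min(1, 0.88/0.35)
= min(1, 2.5143) = 1.0

1.0


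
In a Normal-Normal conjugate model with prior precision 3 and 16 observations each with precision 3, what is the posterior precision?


Posterior precision = prior precision + n * observation precision
= 3 + 16 * 3
= 3 + 48 = 51

51


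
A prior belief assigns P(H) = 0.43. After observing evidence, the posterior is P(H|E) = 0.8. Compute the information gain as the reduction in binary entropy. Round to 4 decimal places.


H(prior) = -0.43*log2(0.43) - 0.57*log2(0.57)
= 0.9858
H(post) = -0.8*log2(0.8) - 0.2*log2(0.2)
= 0.7219
IG = 0.9858 - 0.7219 = 0.2639

0.2639


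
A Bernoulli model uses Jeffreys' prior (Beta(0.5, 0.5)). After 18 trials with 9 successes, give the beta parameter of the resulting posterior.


Posterior = Beta(prior_alpha + successes, prior_beta + failures)
= Beta(0.5 + 9, 0.5 + 9)
Posterior beta = 0.5 + (n - k) = 0.5 + 9 = 9.5

9.5


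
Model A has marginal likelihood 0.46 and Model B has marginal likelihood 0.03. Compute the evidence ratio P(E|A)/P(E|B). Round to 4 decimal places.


Evidence ratio = P(E|A) / P(E|B)
= 0.46 / 0.03
= 15.3333

15.3333
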